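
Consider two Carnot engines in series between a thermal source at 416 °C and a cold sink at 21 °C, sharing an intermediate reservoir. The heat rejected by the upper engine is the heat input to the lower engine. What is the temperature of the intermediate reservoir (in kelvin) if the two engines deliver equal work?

T_m ≈ 491.6 K

T_H = 416 °C → 416 + 273.15 = 689.15 K.
T_C = 21 °C → 21 + 273.15 = 294.15 K.
For reversible stages Q_m = Q_H·(T_m/T_H). Setting W₁ = Q_H(1 − T_m/T_H) equal to W₂ = Q_m(1 − T_C/T_m) = Q_H·(T_m − T_C)/T_H gives T_H − T_m = T_m − T_C, so T_m = (T_H + T_C)/2 = (689.15 + 294.15)/2 = 491.6 K.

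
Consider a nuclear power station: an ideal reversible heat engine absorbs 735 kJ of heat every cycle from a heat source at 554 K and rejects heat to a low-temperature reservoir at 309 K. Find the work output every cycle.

Carnot efficiency: η = 1 − T_C/T_H = 1 − 309.00/554.00 = 0.4422.
W = η·Q_H = 0.4422 × 735 = 325 kJ.

W ≈ 325 kJ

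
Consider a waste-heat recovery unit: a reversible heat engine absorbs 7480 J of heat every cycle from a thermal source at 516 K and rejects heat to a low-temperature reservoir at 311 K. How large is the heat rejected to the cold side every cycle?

Q_C ≈ 4510 J

For a reversible engine, η = 1 − T_C/T_H = 1 − 311.00/516.00 = 0.3973.
For a reversible cycle Q_C/Q_H = T_C/T_H, so Q_C = 7480 × 311.00/516.00 = 4510 J.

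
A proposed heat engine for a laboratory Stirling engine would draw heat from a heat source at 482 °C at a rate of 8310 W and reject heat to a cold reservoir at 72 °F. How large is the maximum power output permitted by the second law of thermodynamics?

Ẇ_max ≈ 5060 W

T_H = 482 °C → 482 + 273.15 = 755.15 K.
T_C = 72 °F → (72 − 32) × 5/9 = 22.22 °C = 295.37 K.
No engine can exceed the Carnot limit: η_max = 1 − T_C/T_H = 1 − 295.37/755.15 = 0.6089.
W_max = η_max · Q_H = 0.6089 × 8310 = 5060 W.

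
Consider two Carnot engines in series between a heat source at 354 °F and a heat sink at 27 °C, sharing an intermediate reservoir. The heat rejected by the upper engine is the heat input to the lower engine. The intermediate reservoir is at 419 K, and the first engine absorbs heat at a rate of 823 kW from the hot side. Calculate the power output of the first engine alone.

T_H = 354 °F → (354 − 32) × 5/9 = 178.89 °C = 452.04 K.
T_C = 27 °C → 27 + 273.15 = 300.15 K.
First-stage efficiency η₁ = 1 − T_m/T_H = 1 − 419.00/452.04 = 0.0731.
W₁ = η₁·Q_H = 0.0731 × 823 = 60.15 kW.

Ẇ₁ ≈ 60.15 kW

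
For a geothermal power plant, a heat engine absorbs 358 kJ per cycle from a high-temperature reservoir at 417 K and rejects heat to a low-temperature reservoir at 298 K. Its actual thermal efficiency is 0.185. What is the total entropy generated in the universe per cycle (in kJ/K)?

ΔS_univ ≈ 0.121 kJ/K

W = η·Q_H = 0.185 × 358 = 66.23 kJ, so Q_C = Q_H − W = 291.8 kJ.
Reservoir entropy changes: ΔS_H = −Q_H/T_H = −358/417.00 = -0.8585 kJ/K and ΔS_C = +Q_C/T_C = 291.8/298.00 = 0.9791 kJ/K.
ΔS_univ = −Q_H/T_H + Q_C/T_C = 0.121 kJ/K (> 0, since η = 0.185 < η_Carnot = 0.285).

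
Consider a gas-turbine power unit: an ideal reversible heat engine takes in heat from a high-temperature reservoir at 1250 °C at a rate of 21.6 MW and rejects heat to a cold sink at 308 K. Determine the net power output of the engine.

Ẇ ≈ 17.2 MW

T_H = 1250 °C → 1250 + 273.15 = 1523.15 K.
For a reversible engine, η = 1 − T_C/T_H = 1 − 308.00/1523.15 = 0.7978.
W = η·Q_H = 0.7978 × 21.6 = 17.2 MW.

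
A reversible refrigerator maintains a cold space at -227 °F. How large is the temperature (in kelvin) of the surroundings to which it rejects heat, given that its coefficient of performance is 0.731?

T_C = -227 °F → (-227 − 32) × 5/9 = -143.89 °C = 129.26 K.
COP_R = T_C/(T_H − T_C) ⇒ T_H = T_C·(1 + 1/COP_R) = 129.26 × (1 + 1/0.731) = 306 K.

T_H ≈ 306 K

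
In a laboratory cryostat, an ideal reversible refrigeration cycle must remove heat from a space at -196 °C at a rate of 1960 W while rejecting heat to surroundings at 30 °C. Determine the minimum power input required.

T_H = 30 °C → 30 + 273.15 = 303.15 K.
T_C = -196 °C → -196 + 273.15 = 77.15 K.
For a reversible refrigerator, COP_R = T_C/(T_H − T_C) = 77.15/226.00 = 0.3414.
W = Q_C/COP_R = 1960/0.3414 = 5742 W.

Ẇ_in ≈ 5742 W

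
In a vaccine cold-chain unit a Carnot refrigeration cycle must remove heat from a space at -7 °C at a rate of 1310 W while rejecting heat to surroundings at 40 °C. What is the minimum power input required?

T_H = 40 °C → 40 + 273.15 = 313.15 K.
T_C = -7 °C → -7 + 273.15 = 266.15 K.
For a reversible refrigerator, COP_R = T_C/(T_H − T_C) = 266.15/47.00 = 5.6628.
W = Q_C/COP_R = 1310/5.6628 = 231 W.

Ẇ_in ≈ 231 W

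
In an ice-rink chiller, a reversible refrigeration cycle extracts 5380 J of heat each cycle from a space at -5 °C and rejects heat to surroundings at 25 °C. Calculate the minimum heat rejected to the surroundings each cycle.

Q_H ≈ 5982 J

T_H = 25 °C → 25 + 273.15 = 298.15 K.
T_C = -5 °C → -5 + 273.15 = 268.15 K.
For a reversible cycle Q_H/Q_C = T_H/T_C, so Q_H = Q_C·T_H/T_C = 5380 × 298.15/268.15 = 5982 J.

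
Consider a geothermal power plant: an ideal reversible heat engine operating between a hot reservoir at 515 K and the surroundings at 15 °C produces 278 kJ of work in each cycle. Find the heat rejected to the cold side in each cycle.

T_C = 15 °C → 15 + 273.15 = 288.15 K.
Since the cycle is reversible, η = 1 − T_C/T_H = 1 − 288.15/515.00 = 0.4405.
Since Q_C/Q_H = T_C/T_H and Q_H = W/η, Q_C = W·T_C/(T_H − T_C) = 278 × 288.15/226.85 = 353 kJ.

Q_C ≈ 353 kJ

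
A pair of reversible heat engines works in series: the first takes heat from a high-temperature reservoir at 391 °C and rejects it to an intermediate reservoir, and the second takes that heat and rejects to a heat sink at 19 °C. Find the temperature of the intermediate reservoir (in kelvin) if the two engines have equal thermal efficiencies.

T_H = 391 °C → 391 + 273.15 = 664.15 K.
T_C = 19 °C → 19 + 273.15 = 292.15 K.
Equal efficiencies require 1 − T_m/T_H = 1 − T_C/T_m, i.e. T_m/T_H = T_C/T_m, so T_m = √(T_H·T_C) = √(664.15 × 292.15) = 440.5 K.

T_m ≈ 440.5 K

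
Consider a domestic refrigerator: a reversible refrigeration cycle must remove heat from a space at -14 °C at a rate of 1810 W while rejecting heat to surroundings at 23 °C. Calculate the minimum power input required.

T_H = 23 °C → 23 + 273.15 = 296.15 K.
T_C = -14 °C → -14 + 273.15 = 259.15 K.
For a reversible refrigerator, COP_R = T_C/(T_H − T_C) = 259.15/37.00 = 7.0041.
W = Q_C/COP_R = 1810/7.0041 = 258 W.

Ẇ_in ≈ 258 W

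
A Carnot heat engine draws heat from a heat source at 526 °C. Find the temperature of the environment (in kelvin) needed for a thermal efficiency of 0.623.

T_H = 526 °C → 526 + 273.15 = 799.15 K.
From η = 1 − T_C/T_H, T_C = T_H·(1 − η) = 799.15 × (1 − 0.623) = 301 K.

T_C ≈ 301 K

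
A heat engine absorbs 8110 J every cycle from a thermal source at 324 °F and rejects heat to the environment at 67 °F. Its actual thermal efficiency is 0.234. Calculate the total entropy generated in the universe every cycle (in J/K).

T_H = 324 °F → (324 − 32) × 5/9 = 162.22 °C = 435.37 K.
T_C = 67 °F → (67 − 32) × 5/9 = 19.44 °C = 292.59 K.
W = η·Q_H = 0.234 × 8110 = 1898 J, so Q_C = Q_H − W = 6212 J.
The hot reservoir loses entropy Q_H/T_H = 8110/435.37 = 18.63 J/K; the cold reservoir gains Q_C/T_C = 6212/292.59 = 21.23 J/K.
ΔS_univ = −Q_H/T_H + Q_C/T_C = 2.604 J/K (> 0, since η = 0.234 < η_Carnot = 0.328).

ΔS_univ ≈ 2.604 J/K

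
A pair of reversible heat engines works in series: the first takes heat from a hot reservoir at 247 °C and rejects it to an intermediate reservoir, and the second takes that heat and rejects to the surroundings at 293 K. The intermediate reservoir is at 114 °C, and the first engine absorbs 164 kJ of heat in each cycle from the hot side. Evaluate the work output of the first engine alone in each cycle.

W₁ ≈ 41.9 kJ

T_H = 247 °C → 247 + 273.15 = 520.15 K.
T_m = 114 °C → 114 + 273.15 = 387.15 K.
First-stage efficiency η₁ = 1 − T_m/T_H = 1 − 387.15/520.15 = 0.2557.
W₁ = η₁·Q_H = 0.2557 × 164 = 41.9 kJ.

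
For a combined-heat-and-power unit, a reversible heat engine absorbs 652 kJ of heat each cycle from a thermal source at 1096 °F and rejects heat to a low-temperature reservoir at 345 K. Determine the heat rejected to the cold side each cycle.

T_H = 1096 °F → (1096 − 32) × 5/9 = 591.11 °C = 864.26 K.
For a reversible engine, η = 1 − T_C/T_H = 1 − 345.00/864.26 = 0.6008.
For a reversible cycle Q_C/Q_H = T_C/T_H, so Q_C = 652 × 345.00/864.26 = 260 kJ.

Q_C ≈ 260 kJ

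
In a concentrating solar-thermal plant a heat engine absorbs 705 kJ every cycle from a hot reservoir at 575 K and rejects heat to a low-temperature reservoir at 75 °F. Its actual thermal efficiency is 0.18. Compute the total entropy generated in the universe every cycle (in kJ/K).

T_C = 75 °F → (75 − 32) × 5/9 = 23.89 °C = 297.04 K.
W = η·Q_H = 0.18 × 705 = 126.9 kJ, so Q_C = Q_H − W = 578.1 kJ.
The hot reservoir loses entropy Q_H/T_H = 705/575.00 = 1.226 kJ/K; the cold reservoir gains Q_C/T_C = 578.1/297.04 = 1.946 kJ/K.
ΔS_univ = −Q_H/T_H + Q_C/T_C = 0.7201 kJ/K (> 0, since η = 0.18 < η_Carnot = 0.483).

ΔS_univ ≈ 0.7201 kJ/K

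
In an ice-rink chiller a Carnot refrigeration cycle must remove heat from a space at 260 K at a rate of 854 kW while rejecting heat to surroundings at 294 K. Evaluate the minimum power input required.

Ẇ_in ≈ 111.7 kW

The reversible coefficient of performance is COP_R = T_C/(T_H − T_C) = 260.00/34.00 = 7.6471.
W = Q_C/COP_R = 854/7.6471 = 111.7 kW.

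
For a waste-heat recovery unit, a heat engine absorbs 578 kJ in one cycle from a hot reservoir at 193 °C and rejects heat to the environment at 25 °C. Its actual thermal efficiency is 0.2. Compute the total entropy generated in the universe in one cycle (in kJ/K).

T_H = 193 °C → 193 + 273.15 = 466.15 K.
T_C = 25 °C → 25 + 273.15 = 298.15 K.
W = η·Q_H = 0.2 × 578 = 115.6 kJ, so Q_C = Q_H − W = 462.4 kJ.
The hot reservoir loses entropy Q_H/T_H = 578/466.15 = 1.240 kJ/K; the cold reservoir gains Q_C/T_C = 462.4/298.15 = 1.551 kJ/K.
ΔS_univ = −Q_H/T_H + Q_C/T_C = 0.311 kJ/K (> 0, since η = 0.2 < η_Carnot = 0.360).

ΔS_univ ≈ 0.311 kJ/K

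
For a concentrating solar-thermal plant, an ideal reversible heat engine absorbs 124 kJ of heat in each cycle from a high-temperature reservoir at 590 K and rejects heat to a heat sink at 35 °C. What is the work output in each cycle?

T_C = 35 °C → 35 + 273.15 = 308.15 K.
The Carnot efficiency is η = 1 − T_C/T_H = 1 − 308.15/590.00 = 0.4777.
W = η·Q_H = 0.4777 × 124 = 59.24 kJ.

W ≈ 59.24 kJ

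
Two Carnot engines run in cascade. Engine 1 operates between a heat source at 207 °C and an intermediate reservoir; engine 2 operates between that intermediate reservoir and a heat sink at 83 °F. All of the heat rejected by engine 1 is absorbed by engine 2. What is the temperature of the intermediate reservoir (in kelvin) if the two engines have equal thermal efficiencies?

T_H = 207 °C → 207 + 273.15 = 480.15 K.
T_C = 83 °F → (83 − 32) × 5/9 = 28.33 °C = 301.48 K.
Equal efficiencies require 1 − T_m/T_H = 1 − T_C/T_m, i.e. T_m/T_H = T_C/T_m, so T_m = √(T_H·T_C) = √(480.15 × 301.48) = 380.5 K.

T_m ≈ 380.5 K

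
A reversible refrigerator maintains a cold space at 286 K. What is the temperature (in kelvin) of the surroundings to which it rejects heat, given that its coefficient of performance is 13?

COP_R = T_C/(T_H − T_C) ⇒ T_H = T_C·(1 + 1/COP_R) = 286.00 × (1 + 1/13) = 308.0 K.

T_H ≈ 308.0 K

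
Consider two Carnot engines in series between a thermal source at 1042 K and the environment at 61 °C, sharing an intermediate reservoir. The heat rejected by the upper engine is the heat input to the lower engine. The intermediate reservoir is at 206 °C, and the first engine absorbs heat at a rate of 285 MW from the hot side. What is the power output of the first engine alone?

T_C = 61 °C → 61 + 273.15 = 334.15 K.
T_m = 206 °C → 206 + 273.15 = 479.15 K.
First-stage efficiency η₁ = 1 − T_m/T_H = 1 − 479.15/1042.00 = 0.5402.
W₁ = η₁·Q_H = 0.5402 × 285 = 154 MW.

Ẇ₁ ≈ 154 MW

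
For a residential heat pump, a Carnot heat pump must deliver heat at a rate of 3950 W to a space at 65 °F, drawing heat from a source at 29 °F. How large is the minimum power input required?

T_H = 65 °F → (65 − 32) × 5/9 = 18.33 °C = 291.48 K.
T_C = 29 °F → (29 − 32) × 5/9 = -1.67 °C = 271.48 K.
COP_HP = T_H/(T_H − T_C) = 291.48/20.00 = 14.5742.
W = Q_H/COP_HP = 3950/14.5742 = 271 W.

Ẇ_in ≈ 271 W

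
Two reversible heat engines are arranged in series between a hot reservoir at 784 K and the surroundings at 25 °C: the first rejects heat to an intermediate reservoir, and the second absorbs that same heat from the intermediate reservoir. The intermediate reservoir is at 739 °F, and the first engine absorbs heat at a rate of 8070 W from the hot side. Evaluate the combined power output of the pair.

Ẇ_total ≈ 5000 W

T_C = 25 °C → 25 + 273.15 = 298.15 K.
Two reversible stages in series are equivalent to a single Carnot engine between T_H and T_C, so η_total = 1 − T_C/T_H = 1 − 298.15/784.00 = 0.6197.
W_total = η_total · Q_H = 0.6197 × 8070 = 5000 W.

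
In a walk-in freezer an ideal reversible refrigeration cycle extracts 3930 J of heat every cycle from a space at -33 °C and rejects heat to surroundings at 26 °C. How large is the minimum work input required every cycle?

T_H = 26 °C → 26 + 273.15 = 299.15 K.
T_C = -33 °C → -33 + 273.15 = 240.15 K.
For a reversible refrigerator, COP_R = T_C/(T_H − T_C) = 240.15/59.00 = 4.0703.
W = Q_C/COP_R = 3930/4.0703 = 966 J.

W_in ≈ 966 J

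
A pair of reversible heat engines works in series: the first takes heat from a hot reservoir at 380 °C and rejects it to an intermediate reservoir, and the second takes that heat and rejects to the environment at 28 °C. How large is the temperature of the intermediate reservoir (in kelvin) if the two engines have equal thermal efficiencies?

T_m ≈ 444 K

T_H = 380 °C → 380 + 273.15 = 653.15 K.
T_C = 28 °C → 28 + 273.15 = 301.15 K.
Equal efficiencies require 1 − T_m/T_H = 1 − T_C/T_m, i.e. T_m/T_H = T_C/T_m, so T_m = √(T_H·T_C) = √(653.15 × 301.15) = 444 K.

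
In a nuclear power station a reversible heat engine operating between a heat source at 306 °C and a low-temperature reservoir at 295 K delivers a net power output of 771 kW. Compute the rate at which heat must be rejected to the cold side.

Q̇_C ≈ 800 kW

T_H = 306 °C → 306 + 273.15 = 579.15 K.
The Carnot efficiency is η = 1 − T_C/T_H = 1 − 295.00/579.15 = 0.4906.
Since Q_C/Q_H = T_C/T_H and Q_H = W/η, Q_C = W·T_C/(T_H − T_C) = 771 × 295.00/284.15 = 800 kW.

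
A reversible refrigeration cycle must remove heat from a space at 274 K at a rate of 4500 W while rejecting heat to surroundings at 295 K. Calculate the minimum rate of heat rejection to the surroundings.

Q̇_H ≈ 4845 W

For a reversible cycle Q_H/Q_C = T_H/T_C, so Q_H = Q_C·T_H/T_C = 4500 × 295.00/274.00 = 4845 W.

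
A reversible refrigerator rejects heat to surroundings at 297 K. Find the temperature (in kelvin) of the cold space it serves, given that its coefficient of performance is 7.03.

COP_R = T_C/(T_H − T_C) ⇒ T_C = T_H·COP_R/(1 + COP_R) = 297.00 × 7.03/(1 + 7.03) = 260 K.

T_C ≈ 260 K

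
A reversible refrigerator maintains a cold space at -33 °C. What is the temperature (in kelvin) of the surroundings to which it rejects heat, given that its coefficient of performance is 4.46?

T_C = -33 °C → -33 + 273.15 = 240.15 K.
COP_R = T_C/(T_H − T_C) ⇒ T_H = T_C·(1 + 1/COP_R) = 240.15 × (1 + 1/4.46) = 294 K.

T_H ≈ 294 K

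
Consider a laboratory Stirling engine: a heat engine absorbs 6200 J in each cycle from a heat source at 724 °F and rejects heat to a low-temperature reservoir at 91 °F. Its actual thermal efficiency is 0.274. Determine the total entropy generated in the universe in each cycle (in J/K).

ΔS_univ ≈ 5.285 J/K

T_H = 724 °F → (724 − 32) × 5/9 = 384.44 °C = 657.59 K.
T_C = 91 °F → (91 − 32) × 5/9 = 32.78 °C = 305.93 K.
W = η·Q_H = 0.274 × 6200 = 1699 J, so Q_C = Q_H − W = 4501 J.
Entropy balance on the reservoirs: −Q_H/T_H = -9.428 J/K, +Q_C/T_C = 14.71 J/K.
ΔS_univ = −Q_H/T_H + Q_C/T_C = 5.285 J/K (> 0, since η = 0.274 < η_Carnot = 0.535).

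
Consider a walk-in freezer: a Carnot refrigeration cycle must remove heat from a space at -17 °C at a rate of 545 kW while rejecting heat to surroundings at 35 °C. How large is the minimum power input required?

T_H = 35 °C → 35 + 273.15 = 308.15 K.
T_C = -17 °C → -17 + 273.15 = 256.15 K.
Carnot COP: COP_R = T_C/(T_H − T_C) = 256.15/52.00 = 4.9260.
W = Q_C/COP_R = 545/4.9260 = 110.6 kW.

Ẇ_in ≈ 110.6 kW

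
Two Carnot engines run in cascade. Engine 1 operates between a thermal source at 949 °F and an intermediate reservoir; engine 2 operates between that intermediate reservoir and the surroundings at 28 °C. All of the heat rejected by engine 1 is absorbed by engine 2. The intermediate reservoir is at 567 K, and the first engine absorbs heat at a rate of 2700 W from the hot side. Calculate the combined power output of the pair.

T_H = 949 °F → (949 − 32) × 5/9 = 509.44 °C = 782.59 K.
T_C = 28 °C → 28 + 273.15 = 301.15 K.
Two reversible stages in series are equivalent to a single Carnot engine between T_H and T_C, so η_total = 1 − T_C/T_H = 1 − 301.15/782.59 = 0.6152.
W_total = η_total · Q_H = 0.6152 × 2700 = 1661 W.

Ẇ_total ≈ 1661 W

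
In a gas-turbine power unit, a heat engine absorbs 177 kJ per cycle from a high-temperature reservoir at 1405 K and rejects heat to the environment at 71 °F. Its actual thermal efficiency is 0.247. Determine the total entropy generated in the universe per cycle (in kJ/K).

ΔS_univ ≈ 0.3261 kJ/K

T_C = 71 °F → (71 − 32) × 5/9 = 21.67 °C = 294.82 K.
W = η·Q_H = 0.247 × 177 = 43.72 kJ, so Q_C = Q_H − W = 133.3 kJ.
The hot reservoir loses entropy Q_H/T_H = 177/1405.00 = 0.1260 kJ/K; the cold reservoir gains Q_C/T_C = 133.3/294.82 = 0.4521 kJ/K.
ΔS_univ = −Q_H/T_H + Q_C/T_C = 0.3261 kJ/K (> 0, since η = 0.247 < η_Carnot = 0.790).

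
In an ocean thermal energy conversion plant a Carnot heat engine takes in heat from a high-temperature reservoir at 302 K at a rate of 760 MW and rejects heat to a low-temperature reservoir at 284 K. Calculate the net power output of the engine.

η_rev = 1 − T_C/T_H = 1 − 284.00/302.00 = 0.0596.
W = η·Q_H = 0.0596 × 760 = 45.3 MW.

Ẇ ≈ 45.3 MW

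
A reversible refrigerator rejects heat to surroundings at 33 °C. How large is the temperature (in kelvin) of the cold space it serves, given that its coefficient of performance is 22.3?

T_H = 33 °C → 33 + 273.15 = 306.15 K.
COP_R = T_C/(T_H − T_C) ⇒ T_C = T_H·COP_R/(1 + COP_R) = 306.15 × 22.3/(1 + 22.3) = 293 K.

T_C ≈ 293 K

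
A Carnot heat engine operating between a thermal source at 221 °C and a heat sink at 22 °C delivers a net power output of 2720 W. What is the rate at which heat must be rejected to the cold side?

T_H = 221 °C → 221 + 273.15 = 494.15 K.
T_C = 22 °C → 22 + 273.15 = 295.15 K.
The Carnot efficiency is η = 1 − T_C/T_H = 1 − 295.15/494.15 = 0.4027.
Since Q_C/Q_H = T_C/T_H and Q_H = W/η, Q_C = W·T_C/(T_H − T_C) = 2720 × 295.15/199.00 = 4030 W.

Q̇_C ≈ 4030 W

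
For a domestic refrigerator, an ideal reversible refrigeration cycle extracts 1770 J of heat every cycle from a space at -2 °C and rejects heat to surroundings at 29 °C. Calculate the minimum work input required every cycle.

T_H = 29 °C → 29 + 273.15 = 302.15 K.
T_C = -2 °C → -2 + 273.15 = 271.15 K.
For a reversible refrigerator, COP_R = T_C/(T_H − T_C) = 271.15/31.00 = 8.7468.
W = Q_C/COP_R = 1770/8.7468 = 202 J.

W_in ≈ 202 J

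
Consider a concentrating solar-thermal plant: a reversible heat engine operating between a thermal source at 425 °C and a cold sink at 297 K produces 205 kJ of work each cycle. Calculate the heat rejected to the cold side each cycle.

T_H = 425 °C → 425 + 273.15 = 698.15 K.
Carnot efficiency: η = 1 − T_C/T_H = 1 − 297.00/698.15 = 0.5746.
Since Q_C/Q_H = T_C/T_H and Q_H = W/η, Q_C = W·T_C/(T_H − T_C) = 205 × 297.00/401.15 = 151.8 kJ.

Q_C ≈ 151.8 kJ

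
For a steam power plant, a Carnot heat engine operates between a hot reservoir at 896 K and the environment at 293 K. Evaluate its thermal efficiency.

η_rev = 1 − T_C/T_H = 1 − 293.00/896.00 = 0.673.

η ≈ 0.673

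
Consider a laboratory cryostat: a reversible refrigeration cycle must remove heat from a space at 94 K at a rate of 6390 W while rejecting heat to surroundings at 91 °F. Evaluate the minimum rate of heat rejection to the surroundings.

T_H = 91 °F → (91 − 32) × 5/9 = 32.78 °C = 305.93 K.
For a reversible cycle Q_H/Q_C = T_H/T_C, so Q_H = Q_C·T_H/T_C = 6390 × 305.93/94.00 = 20800 W.

Q̇_H ≈ 20800 W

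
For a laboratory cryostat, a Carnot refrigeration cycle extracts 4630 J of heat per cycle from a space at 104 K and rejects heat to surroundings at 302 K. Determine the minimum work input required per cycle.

W_in ≈ 8810 J

Carnot COP: COP_R = T_C/(T_H − T_C) = 104.00/198.00 = 0.5253.
W = Q_C/COP_R = 4630/0.5253 = 8810 J.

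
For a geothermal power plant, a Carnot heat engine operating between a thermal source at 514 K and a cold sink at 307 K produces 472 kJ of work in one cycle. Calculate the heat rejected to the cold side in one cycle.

The Carnot efficiency is η = 1 − T_C/T_H = 1 − 307.00/514.00 = 0.4027.
Since Q_C/Q_H = T_C/T_H and Q_H = W/η, Q_C = W·T_C/(T_H − T_C) = 472 × 307.00/207.00 = 700 kJ.

Q_C ≈ 700 kJ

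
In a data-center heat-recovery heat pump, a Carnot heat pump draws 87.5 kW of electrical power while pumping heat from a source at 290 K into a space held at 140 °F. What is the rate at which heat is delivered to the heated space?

Q̇_H ≈ 676 kW

T_H = 140 °F → (140 − 32) × 5/9 = 60.00 °C = 333.15 K.
The Carnot heat-pump COP is COP_HP = T_H/(T_H − T_C) = 333.15/43.15 = 7.7207.
Q_H = COP_HP · W = 7.7207 × 87.5 = 676 kW.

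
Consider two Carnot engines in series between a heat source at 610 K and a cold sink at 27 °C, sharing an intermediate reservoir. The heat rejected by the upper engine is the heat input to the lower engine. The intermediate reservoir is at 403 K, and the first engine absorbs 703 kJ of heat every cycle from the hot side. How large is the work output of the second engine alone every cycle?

T_C = 27 °C → 27 + 273.15 = 300.15 K.
Heat entering the second stage: Q_m = Q_H·(T_m/T_H) = 703 × 403.00/610.00 = 464.4 kJ.
Second-stage efficiency η₂ = 1 − T_C/T_m = 1 − 300.15/403.00 = 0.2552, so W₂ = η₂·Q_m = 118.5 kJ.

W₂ ≈ 118.5 kJ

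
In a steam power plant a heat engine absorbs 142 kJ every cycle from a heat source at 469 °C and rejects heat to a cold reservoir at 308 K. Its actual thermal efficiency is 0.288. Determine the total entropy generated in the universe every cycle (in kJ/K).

ΔS_univ ≈ 0.137 kJ/K

T_H = 469 °C → 469 + 273.15 = 742.15 K.
W = η·Q_H = 0.288 × 142 = 40.90 kJ, so Q_C = Q_H − W = 101.1 kJ.
The hot reservoir loses entropy Q_H/T_H = 142/742.15 = 0.1913 kJ/K; the cold reservoir gains Q_C/T_C = 101.1/308.00 = 0.3283 kJ/K.
ΔS_univ = −Q_H/T_H + Q_C/T_C = 0.137 kJ/K (> 0, since η = 0.288 < η_Carnot = 0.585).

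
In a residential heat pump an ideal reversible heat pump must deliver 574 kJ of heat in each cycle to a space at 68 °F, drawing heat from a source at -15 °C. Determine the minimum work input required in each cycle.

T_H = 68 °F → (68 − 32) × 5/9 = 20.00 °C = 293.15 K.
T_C = -15 °C → -15 + 273.15 = 258.15 K.
For a reversible heat pump, COP_HP = T_H/(T_H − T_C) = 293.15/35.00 = 8.3757.
W = Q_H/COP_HP = 574/8.3757 = 68.5 kJ.

W_in ≈ 68.5 kJ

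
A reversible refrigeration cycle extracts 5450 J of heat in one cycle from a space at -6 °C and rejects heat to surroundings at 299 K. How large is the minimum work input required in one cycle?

T_C = -6 °C → -6 + 273.15 = 267.15 K.
For a reversible refrigerator, COP_R = T_C/(T_H − T_C) = 267.15/31.85 = 8.3878.
W = Q_C/COP_R = 5450/8.3878 = 649.8 J.

W_in ≈ 649.8 J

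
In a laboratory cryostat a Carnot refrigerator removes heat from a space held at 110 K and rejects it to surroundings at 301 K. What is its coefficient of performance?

The reversible coefficient of performance is COP_R = T_C/(T_H − T_C) = 110.00/(301.00 − 110.00) = 0.576.

COP_R ≈ 0.576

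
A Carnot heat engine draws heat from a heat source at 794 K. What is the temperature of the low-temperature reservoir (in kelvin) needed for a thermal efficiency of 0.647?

T_C ≈ 280 K

From η = 1 − T_C/T_H, T_C = T_H·(1 − η) = 794.00 × (1 − 0.647) = 280 K.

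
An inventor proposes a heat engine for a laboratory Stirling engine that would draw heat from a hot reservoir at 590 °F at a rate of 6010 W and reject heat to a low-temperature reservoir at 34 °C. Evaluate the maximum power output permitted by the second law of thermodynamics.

Ẇ_max ≈ 2840 W

T_H = 590 °F → (590 − 32) × 5/9 = 310.00 °C = 583.15 K.
T_C = 34 °C → 34 + 273.15 = 307.15 K.
No engine can exceed the Carnot limit: η_max = 1 − T_C/T_H = 1 − 307.15/583.15 = 0.4733.
W_max = η_max · Q_H = 0.4733 × 6010 = 2840 W.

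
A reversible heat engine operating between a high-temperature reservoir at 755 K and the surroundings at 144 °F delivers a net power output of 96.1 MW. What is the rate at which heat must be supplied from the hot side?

Q̇_H ≈ 173 MW

T_C = 144 °F → (144 − 32) × 5/9 = 62.22 °C = 335.37 K.
For a reversible engine, η = 1 − T_C/T_H = 1 − 335.37/755.00 = 0.5558.
Q_H = W/η = 96.1/0.5558 = 173 MW.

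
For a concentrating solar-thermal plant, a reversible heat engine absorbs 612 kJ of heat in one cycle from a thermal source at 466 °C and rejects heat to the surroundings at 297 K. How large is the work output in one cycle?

W ≈ 366 kJ

T_H = 466 °C → 466 + 273.15 = 739.15 K.
η_rev = 1 − T_C/T_H = 1 − 297.00/739.15 = 0.5982.
W = η·Q_H = 0.5982 × 612 = 366 kJ.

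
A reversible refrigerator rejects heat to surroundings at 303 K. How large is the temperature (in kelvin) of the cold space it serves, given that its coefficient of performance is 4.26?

COP_R = T_C/(T_H − T_C) ⇒ T_C = T_H·COP_R/(1 + COP_R) = 303.00 × 4.26/(1 + 4.26) = 245.4 K.

T_C ≈ 245.4 K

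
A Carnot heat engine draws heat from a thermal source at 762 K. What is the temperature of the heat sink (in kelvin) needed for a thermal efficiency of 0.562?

From η = 1 − T_C/T_H, T_C = T_H·(1 − η) = 762.00 × (1 − 0.562) = 334 K.

T_C ≈ 334 K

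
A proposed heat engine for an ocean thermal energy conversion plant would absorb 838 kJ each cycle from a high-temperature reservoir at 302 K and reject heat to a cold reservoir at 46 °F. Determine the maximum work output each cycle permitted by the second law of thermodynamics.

T_C = 46 °F → (46 − 32) × 5/9 = 7.78 °C = 280.93 K.
The upper bound on efficiency is η_max = 1 − T_C/T_H = 1 − 280.93/302.00 = 0.0698.
W_max = η_max · Q_H = 0.0698 × 838 = 58.47 kJ.

W_max ≈ 58.47 kJ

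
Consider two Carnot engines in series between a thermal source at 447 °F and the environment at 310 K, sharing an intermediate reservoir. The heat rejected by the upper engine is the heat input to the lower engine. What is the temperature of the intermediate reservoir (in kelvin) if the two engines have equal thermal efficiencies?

T_H = 447 °F → (447 − 32) × 5/9 = 230.56 °C = 503.71 K.
Equal efficiencies require 1 − T_m/T_H = 1 − T_C/T_m, i.e. T_m/T_H = T_C/T_m, so T_m = √(T_H·T_C) = √(503.71 × 310.00) = 395 K.

T_m ≈ 395 K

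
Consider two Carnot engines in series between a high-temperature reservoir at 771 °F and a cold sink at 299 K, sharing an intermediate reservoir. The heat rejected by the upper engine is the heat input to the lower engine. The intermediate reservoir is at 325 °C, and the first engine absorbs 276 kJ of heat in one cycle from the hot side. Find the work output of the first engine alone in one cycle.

T_H = 771 °F → (771 − 32) × 5/9 = 410.56 °C = 683.71 K.
T_m = 325 °C → 325 + 273.15 = 598.15 K.
First-stage efficiency η₁ = 1 − T_m/T_H = 1 − 598.15/683.71 = 0.1251.
W₁ = η₁·Q_H = 0.1251 × 276 = 34.5 kJ.

W₁ ≈ 34.5 kJ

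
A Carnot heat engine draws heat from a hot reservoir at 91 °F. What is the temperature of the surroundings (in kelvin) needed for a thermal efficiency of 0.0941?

T_H = 91 °F → (91 − 32) × 5/9 = 32.78 °C = 305.93 K.
From η = 1 − T_C/T_H, T_C = T_H·(1 − η) = 305.93 × (1 − 0.0941) = 277.1 K.

T_C ≈ 277.1 K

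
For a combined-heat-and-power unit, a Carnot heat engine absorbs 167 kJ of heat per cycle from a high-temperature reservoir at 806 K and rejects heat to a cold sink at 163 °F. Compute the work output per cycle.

W ≈ 95.33 kJ

T_C = 163 °F → (163 − 32) × 5/9 = 72.78 °C = 345.93 K.
For a reversible engine, η = 1 − T_C/T_H = 1 − 345.93/806.00 = 0.5708.
W = η·Q_H = 0.5708 × 167 = 95.33 kJ.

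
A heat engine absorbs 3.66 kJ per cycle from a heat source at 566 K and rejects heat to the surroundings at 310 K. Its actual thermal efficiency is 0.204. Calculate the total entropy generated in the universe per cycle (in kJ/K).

W = η·Q_H = 0.204 × 3.66 = 0.7466 kJ, so Q_C = Q_H − W = 2.913 kJ.
Reservoir entropy changes: ΔS_H = −Q_H/T_H = −3.66/566.00 = -0.006466 kJ/K and ΔS_C = +Q_C/T_C = 2.913/310.00 = 0.009398 kJ/K.
ΔS_univ = −Q_H/T_H + Q_C/T_C = 0.00293 kJ/K (> 0, since η = 0.204 < η_Carnot = 0.452).

ΔS_univ ≈ 0.00293 kJ/K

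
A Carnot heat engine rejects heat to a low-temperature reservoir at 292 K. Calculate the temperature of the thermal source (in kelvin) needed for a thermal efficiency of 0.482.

From η = 1 − T_C/T_H, solving for T_H gives T_H = T_C/(1 − η) = 292.00/(1 − 0.482) = 564 K.

T_H ≈ 564 K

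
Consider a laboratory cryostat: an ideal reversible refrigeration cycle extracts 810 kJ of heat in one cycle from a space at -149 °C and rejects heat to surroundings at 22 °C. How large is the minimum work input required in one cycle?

W_in ≈ 1120 kJ

T_H = 22 °C → 22 + 273.15 = 295.15 K.
T_C = -149 °C → -149 + 273.15 = 124.15 K.
The reversible coefficient of performance is COP_R = T_C/(T_H − T_C) = 124.15/171.00 = 0.7260.
W = Q_C/COP_R = 810/0.7260 = 1120 kJ.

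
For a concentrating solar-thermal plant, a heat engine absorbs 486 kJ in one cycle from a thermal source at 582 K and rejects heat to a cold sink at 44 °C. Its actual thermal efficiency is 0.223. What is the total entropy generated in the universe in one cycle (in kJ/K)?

T_C = 44 °C → 44 + 273.15 = 317.15 K.
W = η·Q_H = 0.223 × 486 = 108.4 kJ, so Q_C = Q_H − W = 377.6 kJ.
The hot reservoir loses entropy Q_H/T_H = 486/582.00 = 0.8351 kJ/K; the cold reservoir gains Q_C/T_C = 377.6/317.15 = 1.191 kJ/K.
ΔS_univ = −Q_H/T_H + Q_C/T_C = 0.356 kJ/K (> 0, since η = 0.223 < η_Carnot = 0.455).

ΔS_univ ≈ 0.356 kJ/K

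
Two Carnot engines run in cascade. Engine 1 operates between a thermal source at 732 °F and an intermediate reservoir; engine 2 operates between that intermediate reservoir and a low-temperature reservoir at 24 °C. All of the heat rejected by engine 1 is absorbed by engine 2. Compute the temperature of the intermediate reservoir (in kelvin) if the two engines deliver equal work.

T_H = 732 °F → (732 − 32) × 5/9 = 388.89 °C = 662.04 K.
T_C = 24 °C → 24 + 273.15 = 297.15 K.
For reversible stages Q_m = Q_H·(T_m/T_H). Setting W₁ = Q_H(1 − T_m/T_H) equal to W₂ = Q_m(1 − T_C/T_m) = Q_H·(T_m − T_C)/T_H gives T_H − T_m = T_m − T_C, so T_m = (T_H + T_C)/2 = (662.04 + 297.15)/2 = 480 K.

T_m ≈ 480 K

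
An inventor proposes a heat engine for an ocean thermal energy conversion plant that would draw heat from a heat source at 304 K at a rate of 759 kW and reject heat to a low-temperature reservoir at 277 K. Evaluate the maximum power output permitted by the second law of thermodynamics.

By the Carnot theorem, η_max = 1 − T_C/T_H = 1 − 277.00/304.00 = 0.0888.
W_max = η_max · Q_H = 0.0888 × 759 = 67.41 kW.

Ẇ_max ≈ 67.41 kW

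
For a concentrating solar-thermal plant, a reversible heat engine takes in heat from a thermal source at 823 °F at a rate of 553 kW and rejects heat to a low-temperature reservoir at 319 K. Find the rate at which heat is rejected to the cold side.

T_H = 823 °F → (823 − 32) × 5/9 = 439.44 °C = 712.59 K.
The Carnot efficiency is η = 1 − T_C/T_H = 1 − 319.00/712.59 = 0.5523.
For a reversible cycle Q_C/Q_H = T_C/T_H, so Q_C = 553 × 319.00/712.59 = 248 kW.

Q̇_C ≈ 248 kW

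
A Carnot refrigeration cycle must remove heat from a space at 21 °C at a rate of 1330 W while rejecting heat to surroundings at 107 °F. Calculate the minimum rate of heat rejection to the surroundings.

Q̇_H ≈ 1423 W

T_H = 107 °F → (107 − 32) × 5/9 = 41.67 °C = 314.82 K.
T_C = 21 °C → 21 + 273.15 = 294.15 K.
For a reversible cycle Q_H/Q_C = T_H/T_C, so Q_H = Q_C·T_H/T_C = 1330 × 314.82/294.15 = 1423 W.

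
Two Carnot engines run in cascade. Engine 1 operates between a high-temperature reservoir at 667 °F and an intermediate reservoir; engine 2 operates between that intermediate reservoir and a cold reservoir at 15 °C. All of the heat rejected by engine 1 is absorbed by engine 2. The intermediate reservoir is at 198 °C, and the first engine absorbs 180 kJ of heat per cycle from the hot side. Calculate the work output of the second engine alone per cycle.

T_H = 667 °F → (667 − 32) × 5/9 = 352.78 °C = 625.93 K.
T_C = 15 °C → 15 + 273.15 = 288.15 K.
T_m = 198 °C → 198 + 273.15 = 471.15 K.
Heat entering the second stage: Q_m = Q_H·(T_m/T_H) = 180 × 471.15/625.93 = 135.5 kJ.
Second-stage efficiency η₂ = 1 − T_C/T_m = 1 − 288.15/471.15 = 0.3884, so W₂ = η₂·Q_m = 52.63 kJ.

W₂ ≈ 52.63 kJ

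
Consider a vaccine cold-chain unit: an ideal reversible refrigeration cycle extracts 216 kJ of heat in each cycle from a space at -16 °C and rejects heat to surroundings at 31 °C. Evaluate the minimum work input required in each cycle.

W_in ≈ 39.5 kJ

T_H = 31 °C → 31 + 273.15 = 304.15 K.
T_C = -16 °C → -16 + 273.15 = 257.15 K.
Carnot COP: COP_R = T_C/(T_H − T_C) = 257.15/47.00 = 5.4713.
W = Q_C/COP_R = 216/5.4713 = 39.5 kJ.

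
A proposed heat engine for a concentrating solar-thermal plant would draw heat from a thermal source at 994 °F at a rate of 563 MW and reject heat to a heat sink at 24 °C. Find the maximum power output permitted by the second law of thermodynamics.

Ẇ_max ≈ 355.8 MW

T_H = 994 °F → (994 − 32) × 5/9 = 534.44 °C = 807.59 K.
T_C = 24 °C → 24 + 273.15 = 297.15 K.
No engine can exceed the Carnot limit: η_max = 1 − T_C/T_H = 1 − 297.15/807.59 = 0.6321.
W_max = η_max · Q_H = 0.6321 × 563 = 355.8 MW.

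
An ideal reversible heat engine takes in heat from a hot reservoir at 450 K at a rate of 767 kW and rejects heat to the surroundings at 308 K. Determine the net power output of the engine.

For a reversible engine, η = 1 − T_C/T_H = 1 − 308.00/450.00 = 0.3156.
W = η·Q_H = 0.3156 × 767 = 242.0 kW.

Ẇ ≈ 242.0 kW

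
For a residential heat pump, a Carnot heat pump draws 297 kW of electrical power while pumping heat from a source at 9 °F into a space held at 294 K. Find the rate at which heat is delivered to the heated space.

T_C = 9 °F → (9 − 32) × 5/9 = -12.78 °C = 260.37 K.
For a reversible heat pump, COP_HP = T_H/(T_H − T_C) = 294.00/33.63 = 8.7428.
Q_H = COP_HP · W = 8.7428 × 297 = 2600 kW.

Q̇_H ≈ 2600 kW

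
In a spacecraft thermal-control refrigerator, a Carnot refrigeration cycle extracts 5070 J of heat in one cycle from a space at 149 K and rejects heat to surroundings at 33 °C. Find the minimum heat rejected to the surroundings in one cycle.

Q_H ≈ 10400 J

T_H = 33 °C → 33 + 273.15 = 306.15 K.
For a reversible cycle Q_H/Q_C = T_H/T_C, so Q_H = Q_C·T_H/T_C = 5070 × 306.15/149.00 = 10400 J.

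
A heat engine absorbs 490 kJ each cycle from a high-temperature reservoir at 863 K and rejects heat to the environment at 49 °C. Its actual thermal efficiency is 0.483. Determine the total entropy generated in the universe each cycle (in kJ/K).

ΔS_univ ≈ 0.219 kJ/K

T_C = 49 °C → 49 + 273.15 = 322.15 K.
W = η·Q_H = 0.483 × 490 = 236.7 kJ, so Q_C = Q_H − W = 253.3 kJ.
The hot reservoir loses entropy Q_H/T_H = 490/863.00 = 0.5678 kJ/K; the cold reservoir gains Q_C/T_C = 253.3/322.15 = 0.7864 kJ/K.
ΔS_univ = −Q_H/T_H + Q_C/T_C = 0.219 kJ/K (> 0, since η = 0.483 < η_Carnot = 0.627).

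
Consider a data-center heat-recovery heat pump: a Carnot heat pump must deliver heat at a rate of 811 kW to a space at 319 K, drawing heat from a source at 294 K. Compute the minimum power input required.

Reversible heating COP: COP_HP = T_H/(T_H − T_C) = 319.00/25.00 = 12.7600.
W = Q_H/COP_HP = 811/12.7600 = 63.6 kW.

Ẇ_in ≈ 63.6 kW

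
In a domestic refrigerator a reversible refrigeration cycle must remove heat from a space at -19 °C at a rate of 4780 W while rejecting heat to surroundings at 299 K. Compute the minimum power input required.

Ẇ_in ≈ 843.5 W

T_C = -19 °C → -19 + 273.15 = 254.15 K.
Carnot COP: COP_R = T_C/(T_H − T_C) = 254.15/44.85 = 5.6667.
W = Q_C/COP_R = 4780/5.6667 = 843.5 W.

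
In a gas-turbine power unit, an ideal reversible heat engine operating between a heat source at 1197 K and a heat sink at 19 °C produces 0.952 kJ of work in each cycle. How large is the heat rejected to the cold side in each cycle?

T_C = 19 °C → 19 + 273.15 = 292.15 K.
The Carnot efficiency is η = 1 − T_C/T_H = 1 − 292.15/1197.00 = 0.7559.
Since Q_C/Q_H = T_C/T_H and Q_H = W/η, Q_C = W·T_C/(T_H − T_C) = 0.952 × 292.15/904.85 = 0.3074 kJ.

Q_C ≈ 0.3074 kJ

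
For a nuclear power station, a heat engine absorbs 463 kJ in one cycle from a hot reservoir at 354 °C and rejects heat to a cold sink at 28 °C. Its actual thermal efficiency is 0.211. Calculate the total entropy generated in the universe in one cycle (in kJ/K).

T_H = 354 °C → 354 + 273.15 = 627.15 K.
T_C = 28 °C → 28 + 273.15 = 301.15 K.
W = η·Q_H = 0.211 × 463 = 97.69 kJ, so Q_C = Q_H − W = 365.3 kJ.
Entropy balance on the reservoirs: −Q_H/T_H = -0.7383 kJ/K, +Q_C/T_C = 1.213 kJ/K.
ΔS_univ = −Q_H/T_H + Q_C/T_C = 0.475 kJ/K (> 0, since η = 0.211 < η_Carnot = 0.520).

ΔS_univ ≈ 0.475 kJ/K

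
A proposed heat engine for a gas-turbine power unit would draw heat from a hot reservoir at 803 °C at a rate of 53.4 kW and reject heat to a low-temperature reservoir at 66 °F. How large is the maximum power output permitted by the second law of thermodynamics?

Ẇ_max ≈ 38.9 kW

T_H = 803 °C → 803 + 273.15 = 1076.15 K.
T_C = 66 °F → (66 − 32) × 5/9 = 18.89 °C = 292.04 K.
No engine can exceed the Carnot limit: η_max = 1 − T_C/T_H = 1 − 292.04/1076.15 = 0.7286.
W_max = η_max · Q_H = 0.7286 × 53.4 = 38.9 kW.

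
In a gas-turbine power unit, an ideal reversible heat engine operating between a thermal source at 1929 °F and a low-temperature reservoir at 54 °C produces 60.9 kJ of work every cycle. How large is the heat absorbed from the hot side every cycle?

Q_H ≈ 80.8 kJ

T_H = 1929 °F → (1929 − 32) × 5/9 = 1053.89 °C = 1327.04 K.
T_C = 54 °C → 54 + 273.15 = 327.15 K.
For a reversible engine, η = 1 − T_C/T_H = 1 − 327.15/1327.04 = 0.7535.
Q_H = W/η = 60.9/0.7535 = 80.8 kJ.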